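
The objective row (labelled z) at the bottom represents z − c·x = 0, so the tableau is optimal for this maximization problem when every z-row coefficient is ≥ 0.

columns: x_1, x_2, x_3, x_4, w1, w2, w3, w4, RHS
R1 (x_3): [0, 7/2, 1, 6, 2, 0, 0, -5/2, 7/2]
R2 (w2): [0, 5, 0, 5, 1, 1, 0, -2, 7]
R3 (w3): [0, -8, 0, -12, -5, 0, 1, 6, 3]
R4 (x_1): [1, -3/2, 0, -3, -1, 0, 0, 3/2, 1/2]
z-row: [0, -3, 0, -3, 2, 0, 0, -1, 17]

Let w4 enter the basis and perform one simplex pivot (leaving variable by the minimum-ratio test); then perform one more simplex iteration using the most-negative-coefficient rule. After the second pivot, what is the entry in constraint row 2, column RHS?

Ratio test on column w4 — row 1: entry -5/2 ≤ 0; row 2: entry -2 ≤ 0; row 3: 3/6 = 1/2; row 4: (1/2)/(3/2) = 1/3. Minimum is 1/3 at row 4 (x_1 leaves); pivot element 3/2.
Divide row 4 by 3/2; eliminate column w4 from the other rows.
Second iteration: most negative z-row entry is -5 in column x_4, so x_4 enters.
Ratio test on column x_4 — row 1: (13/3)/1 = 13/3; row 2: (23/3)/1 = 23/3; row 3: entry 0 ≤ 0; row 4: entry -2 ≤ 0. Minimum is 13/3 at row 1 (x_3 leaves); pivot element 1.
Divide row 1 by 1; eliminate column x_4 from the other rows.
After both pivots, the entry at constraint row 2, column RHS is 10/3.

10/3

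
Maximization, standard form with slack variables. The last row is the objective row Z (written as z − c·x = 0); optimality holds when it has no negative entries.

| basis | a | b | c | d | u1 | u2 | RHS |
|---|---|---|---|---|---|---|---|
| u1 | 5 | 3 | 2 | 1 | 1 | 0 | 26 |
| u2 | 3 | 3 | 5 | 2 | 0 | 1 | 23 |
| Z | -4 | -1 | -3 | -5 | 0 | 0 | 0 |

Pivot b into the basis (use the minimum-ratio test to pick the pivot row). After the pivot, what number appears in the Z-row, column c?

Ratio test on column b — row 1: 26/3 = 26/3; row 2: 23/3 = 23/3. Minimum is 23/3 at row 2 (u2 leaves); pivot element 3.
Divide row 2 by 3; eliminate column b from the other rows.
Z-row update in column c: -3 − (-1)·(5/3) = -4/3.

-4/3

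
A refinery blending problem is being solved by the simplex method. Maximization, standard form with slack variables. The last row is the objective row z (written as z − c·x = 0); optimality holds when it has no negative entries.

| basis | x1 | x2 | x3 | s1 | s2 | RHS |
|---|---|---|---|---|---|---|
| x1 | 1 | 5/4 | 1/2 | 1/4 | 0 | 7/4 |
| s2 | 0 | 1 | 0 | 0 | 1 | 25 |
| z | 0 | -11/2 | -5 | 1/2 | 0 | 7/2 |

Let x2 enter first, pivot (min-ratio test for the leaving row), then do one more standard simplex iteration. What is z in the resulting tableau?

Ratio test on column x2 — row 1: (7/4)/(5/4) = 7/5; row 2: 25/1 = 25. Minimum is 7/5 at row 1 (x1 leaves); pivot element 5/4.
Pivot on row 1; the z-row RHS becomes 7/2 − (-11/2)·(7/5) = 56/5.
Next entering variable (most negative z-row entry -14/5): x3.
Ratio test on column x3 — row 1: (7/5)/(2/5) = 7/2; row 2: entry -2/5 ≤ 0. Minimum is 7/2 at row 1 (x2 leaves); pivot element 2/5.
After the second pivot the z-row RHS is 56/5 − (-14/5)·(7/2) = 21.

21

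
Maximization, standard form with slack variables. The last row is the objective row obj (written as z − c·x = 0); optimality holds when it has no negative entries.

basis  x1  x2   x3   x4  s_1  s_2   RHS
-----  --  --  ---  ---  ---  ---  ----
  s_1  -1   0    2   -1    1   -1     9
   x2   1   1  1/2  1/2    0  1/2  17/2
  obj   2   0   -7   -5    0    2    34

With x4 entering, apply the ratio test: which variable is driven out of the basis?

Column x4 entries and ratios — s_1: -1 ≤ 0, skip; x2: (17/2)/(1/2) = 17.
Smallest ratio is 17 in the row of x2, so x2 leaves.

x2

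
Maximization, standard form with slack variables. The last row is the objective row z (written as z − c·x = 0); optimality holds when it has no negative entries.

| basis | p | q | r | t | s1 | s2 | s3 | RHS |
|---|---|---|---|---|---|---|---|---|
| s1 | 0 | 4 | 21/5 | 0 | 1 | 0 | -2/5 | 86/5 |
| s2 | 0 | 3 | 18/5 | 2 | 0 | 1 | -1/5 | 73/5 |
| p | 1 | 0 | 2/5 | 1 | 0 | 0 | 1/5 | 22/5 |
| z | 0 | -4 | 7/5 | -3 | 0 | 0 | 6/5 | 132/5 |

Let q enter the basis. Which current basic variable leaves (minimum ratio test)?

s1

Column q entries and ratios — s1: (86/5)/4 = 43/10; s2: (73/5)/3 = 73/15; p: 0 ≤ 0, skip.
Smallest ratio is 43/10 in the row of s1, so s1 leaves.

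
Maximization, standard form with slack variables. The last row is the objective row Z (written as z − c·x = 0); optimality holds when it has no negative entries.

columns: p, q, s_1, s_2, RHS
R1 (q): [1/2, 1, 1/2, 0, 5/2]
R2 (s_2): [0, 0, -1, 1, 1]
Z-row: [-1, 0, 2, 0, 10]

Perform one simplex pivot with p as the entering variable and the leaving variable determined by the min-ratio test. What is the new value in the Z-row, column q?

2

Ratio test on column p — row 1: (5/2)/(1/2) = 5; row 2: entry 0 ≤ 0. Minimum is 5 at row 1 (q leaves); pivot element 1/2.
Divide row 1 by 1/2; eliminate column p from the other rows.
Z-row update in column q: 0 − (-1)·2 = 2.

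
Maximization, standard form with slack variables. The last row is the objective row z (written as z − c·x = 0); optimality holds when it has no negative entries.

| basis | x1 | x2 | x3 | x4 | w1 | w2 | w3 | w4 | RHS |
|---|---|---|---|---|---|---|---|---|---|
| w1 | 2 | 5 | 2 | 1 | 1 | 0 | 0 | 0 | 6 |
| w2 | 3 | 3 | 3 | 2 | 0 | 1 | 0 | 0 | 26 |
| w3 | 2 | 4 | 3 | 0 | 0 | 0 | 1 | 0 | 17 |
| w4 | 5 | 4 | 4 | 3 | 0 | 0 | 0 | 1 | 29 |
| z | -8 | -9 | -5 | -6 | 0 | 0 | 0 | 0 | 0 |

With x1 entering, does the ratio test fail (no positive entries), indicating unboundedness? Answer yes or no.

Column x1 has positive entries in row(s) 1, 2, 3, 4, so the ratio test bounds it — not unbounded.

no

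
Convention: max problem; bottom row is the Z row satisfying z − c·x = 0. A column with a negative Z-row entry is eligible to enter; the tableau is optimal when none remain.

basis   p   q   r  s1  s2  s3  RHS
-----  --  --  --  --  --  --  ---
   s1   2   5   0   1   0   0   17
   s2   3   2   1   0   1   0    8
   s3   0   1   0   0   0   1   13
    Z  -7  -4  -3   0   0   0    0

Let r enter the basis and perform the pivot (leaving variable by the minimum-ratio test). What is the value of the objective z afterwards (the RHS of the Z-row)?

Ratio test on column r — row 1: entry 0 ≤ 0; row 2: 8/1 = 8; row 3: entry 0 ≤ 0. Minimum is 8 at row 2 (s2 leaves); pivot element 1.
Pivot on row 2; the Z-row RHS becomes 0 − (-3)·8 = 24.

24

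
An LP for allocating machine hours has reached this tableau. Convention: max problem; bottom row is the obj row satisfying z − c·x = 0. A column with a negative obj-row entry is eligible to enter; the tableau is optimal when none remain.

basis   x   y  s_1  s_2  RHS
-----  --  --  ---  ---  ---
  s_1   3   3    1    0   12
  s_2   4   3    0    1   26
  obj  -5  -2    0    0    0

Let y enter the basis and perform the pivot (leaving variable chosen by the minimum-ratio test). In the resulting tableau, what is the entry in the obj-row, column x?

Ratio test on column y — row 1: 12/3 = 4; row 2: 26/3 = 26/3. Minimum is 4 at row 1 (s_1 leaves); pivot element 3.
Divide row 1 by 3; eliminate column y from the other rows.
obj-row update in column x: -5 − (-2)·1 = -3.

-3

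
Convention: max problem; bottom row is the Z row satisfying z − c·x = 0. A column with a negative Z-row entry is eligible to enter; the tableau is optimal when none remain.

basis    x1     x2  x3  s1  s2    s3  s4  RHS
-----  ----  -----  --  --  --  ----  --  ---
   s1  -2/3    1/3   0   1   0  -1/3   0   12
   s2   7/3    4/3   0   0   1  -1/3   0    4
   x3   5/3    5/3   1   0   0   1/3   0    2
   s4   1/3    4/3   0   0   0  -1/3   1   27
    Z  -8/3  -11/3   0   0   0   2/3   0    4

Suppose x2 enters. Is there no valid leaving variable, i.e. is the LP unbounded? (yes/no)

Column x2 has positive entries in row(s) 1, 2, 3, 4, so the ratio test bounds it — not unbounded.

no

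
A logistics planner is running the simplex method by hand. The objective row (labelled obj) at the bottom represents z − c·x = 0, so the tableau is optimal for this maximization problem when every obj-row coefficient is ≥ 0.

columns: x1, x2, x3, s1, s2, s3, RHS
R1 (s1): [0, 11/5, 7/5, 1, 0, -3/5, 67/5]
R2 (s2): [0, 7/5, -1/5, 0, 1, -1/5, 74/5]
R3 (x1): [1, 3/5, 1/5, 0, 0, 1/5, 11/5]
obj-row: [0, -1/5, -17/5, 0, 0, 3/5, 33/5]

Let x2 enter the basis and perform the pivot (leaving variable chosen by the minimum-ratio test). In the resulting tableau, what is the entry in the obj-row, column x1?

1/3

Ratio test on column x2 — row 1: (67/5)/(11/5) = 67/11; row 2: (74/5)/(7/5) = 74/7; row 3: (11/5)/(3/5) = 11/3. Minimum is 11/3 at row 3 (x1 leaves); pivot element 3/5.
Divide row 3 by 3/5; eliminate column x2 from the other rows.
obj-row update in column x1: 0 − (-1/5)·(5/3) = 1/3.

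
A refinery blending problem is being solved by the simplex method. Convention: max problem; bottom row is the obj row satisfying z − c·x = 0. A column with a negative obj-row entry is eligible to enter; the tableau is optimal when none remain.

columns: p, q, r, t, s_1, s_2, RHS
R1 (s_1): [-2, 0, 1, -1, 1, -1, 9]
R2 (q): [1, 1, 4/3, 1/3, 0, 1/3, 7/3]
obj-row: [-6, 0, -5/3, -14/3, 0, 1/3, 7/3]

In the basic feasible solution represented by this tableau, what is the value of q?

q is basic (row 2); its value is the RHS of that row, 7/3.

7/3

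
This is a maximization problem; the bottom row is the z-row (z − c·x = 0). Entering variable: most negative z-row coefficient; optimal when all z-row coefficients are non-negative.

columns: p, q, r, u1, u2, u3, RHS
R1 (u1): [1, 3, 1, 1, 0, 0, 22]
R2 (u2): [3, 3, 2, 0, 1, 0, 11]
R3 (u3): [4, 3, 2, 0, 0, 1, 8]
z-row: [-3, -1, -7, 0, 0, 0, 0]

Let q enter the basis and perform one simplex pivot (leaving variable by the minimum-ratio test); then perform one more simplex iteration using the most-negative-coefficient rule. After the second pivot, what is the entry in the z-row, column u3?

Ratio test on column q — row 1: 22/3 = 22/3; row 2: 11/3 = 11/3; row 3: 8/3 = 8/3. Minimum is 8/3 at row 3 (u3 leaves); pivot element 3.
Divide row 3 by 3; eliminate column q from the other rows.
Second iteration: most negative z-row entry is -19/3 in column r, so r enters.
Ratio test on column r — row 1: entry -1 ≤ 0; row 2: entry 0 ≤ 0; row 3: (8/3)/(2/3) = 4. Minimum is 4 at row 3 (q leaves); pivot element 2/3.
Divide row 3 by 2/3; eliminate column r from the other rows.
After both pivots, the entry at the z-row, column u3 is 7/2.

7/2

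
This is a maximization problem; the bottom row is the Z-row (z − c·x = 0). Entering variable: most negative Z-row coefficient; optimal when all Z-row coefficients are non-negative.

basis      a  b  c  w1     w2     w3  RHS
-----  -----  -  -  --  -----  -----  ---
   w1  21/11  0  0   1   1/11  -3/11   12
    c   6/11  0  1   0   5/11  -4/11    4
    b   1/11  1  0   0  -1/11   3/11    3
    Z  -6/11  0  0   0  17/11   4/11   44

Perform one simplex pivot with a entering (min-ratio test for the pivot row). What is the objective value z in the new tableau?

Ratio test on column a — row 1: 12/(21/11) = 44/7; row 2: 4/(6/11) = 22/3; row 3: 3/(1/11) = 33. Minimum is 44/7 at row 1 (w1 leaves); pivot element 21/11.
Pivot on row 1; the Z-row RHS becomes 44 − (-6/11)·(44/7) = 332/7.

332/7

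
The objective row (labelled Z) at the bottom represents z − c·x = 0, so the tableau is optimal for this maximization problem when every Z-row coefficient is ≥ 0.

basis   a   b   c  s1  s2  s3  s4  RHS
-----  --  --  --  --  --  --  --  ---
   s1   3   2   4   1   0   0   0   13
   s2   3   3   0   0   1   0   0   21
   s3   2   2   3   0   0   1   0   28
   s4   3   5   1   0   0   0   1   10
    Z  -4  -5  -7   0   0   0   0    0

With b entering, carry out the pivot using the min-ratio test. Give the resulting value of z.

Ratio test on column b — row 1: 13/2 = 13/2; row 2: 21/3 = 7; row 3: 28/2 = 14; row 4: 10/5 = 2. Minimum is 2 at row 4 (s4 leaves); pivot element 5.
Pivot on row 4; the Z-row RHS becomes 0 − (-5)·2 = 10.

10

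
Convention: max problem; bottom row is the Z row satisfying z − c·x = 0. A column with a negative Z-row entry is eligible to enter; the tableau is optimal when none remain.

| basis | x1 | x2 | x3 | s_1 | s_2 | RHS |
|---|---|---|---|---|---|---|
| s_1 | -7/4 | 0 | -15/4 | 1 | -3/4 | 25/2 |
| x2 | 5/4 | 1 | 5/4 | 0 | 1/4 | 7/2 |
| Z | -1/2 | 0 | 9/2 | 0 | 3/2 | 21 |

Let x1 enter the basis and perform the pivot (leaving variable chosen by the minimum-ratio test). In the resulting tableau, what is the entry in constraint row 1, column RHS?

Ratio test on column x1 — row 1: entry -7/4 ≤ 0; row 2: (7/2)/(5/4) = 14/5. Minimum is 14/5 at row 2 (x2 leaves); pivot element 5/4.
Divide row 2 by 5/4; eliminate column x1 from the other rows.
Row 1 update in column RHS: 25/2 − (-7/4)·(14/5) = 87/5.

87/5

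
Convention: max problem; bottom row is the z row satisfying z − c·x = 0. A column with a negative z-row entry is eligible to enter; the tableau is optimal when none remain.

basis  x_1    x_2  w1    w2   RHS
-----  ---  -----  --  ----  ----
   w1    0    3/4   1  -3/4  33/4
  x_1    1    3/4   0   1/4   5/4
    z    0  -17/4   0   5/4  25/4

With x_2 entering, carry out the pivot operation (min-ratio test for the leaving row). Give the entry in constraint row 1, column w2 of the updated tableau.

-1

Ratio test on column x_2 — row 1: (33/4)/(3/4) = 11; row 2: (5/4)/(3/4) = 5/3. Minimum is 5/3 at row 2 (x_1 leaves); pivot element 3/4.
Divide row 2 by 3/4; eliminate column x_2 from the other rows.
Row 1 update in column w2: -3/4 − (3/4)·(1/3) = -1.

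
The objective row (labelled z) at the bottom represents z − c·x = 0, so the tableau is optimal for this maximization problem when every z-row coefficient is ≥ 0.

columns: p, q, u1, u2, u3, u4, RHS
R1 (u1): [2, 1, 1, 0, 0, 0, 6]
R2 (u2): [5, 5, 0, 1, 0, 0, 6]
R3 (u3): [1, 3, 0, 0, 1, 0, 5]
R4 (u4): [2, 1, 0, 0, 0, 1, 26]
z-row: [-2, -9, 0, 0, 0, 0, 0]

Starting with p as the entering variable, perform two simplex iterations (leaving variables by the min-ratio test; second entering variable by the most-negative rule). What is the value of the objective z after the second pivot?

54/5

Ratio test on column p — row 1: 6/2 = 3; row 2: 6/5 = 6/5; row 3: 5/1 = 5; row 4: 26/2 = 13. Minimum is 6/5 at row 2 (u2 leaves); pivot element 5.
Pivot on row 2; the z-row RHS becomes 0 − (-2)·(6/5) = 12/5.
Next entering variable (most negative z-row entry -7): q.
Ratio test on column q — row 1: entry -1 ≤ 0; row 2: (6/5)/1 = 6/5; row 3: (19/5)/2 = 19/10; row 4: entry -1 ≤ 0. Minimum is 6/5 at row 2 (p leaves); pivot element 1.
After the second pivot the z-row RHS is 12/5 − (-7)·(6/5) = 54/5.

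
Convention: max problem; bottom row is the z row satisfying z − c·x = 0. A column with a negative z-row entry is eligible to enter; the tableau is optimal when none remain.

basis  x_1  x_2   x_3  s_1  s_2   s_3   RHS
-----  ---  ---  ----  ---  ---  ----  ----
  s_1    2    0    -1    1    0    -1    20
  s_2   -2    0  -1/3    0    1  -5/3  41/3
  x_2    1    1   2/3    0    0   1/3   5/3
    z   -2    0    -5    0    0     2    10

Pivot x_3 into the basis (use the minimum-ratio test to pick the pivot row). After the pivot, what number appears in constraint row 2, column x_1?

-3/2

Ratio test on column x_3 — row 1: entry -1 ≤ 0; row 2: entry -1/3 ≤ 0; row 3: (5/3)/(2/3) = 5/2. Minimum is 5/2 at row 3 (x_2 leaves); pivot element 2/3.
Divide row 3 by 2/3; eliminate column x_3 from the other rows.
Row 2 update in column x_1: -2 − (-1/3)·(3/2) = -3/2.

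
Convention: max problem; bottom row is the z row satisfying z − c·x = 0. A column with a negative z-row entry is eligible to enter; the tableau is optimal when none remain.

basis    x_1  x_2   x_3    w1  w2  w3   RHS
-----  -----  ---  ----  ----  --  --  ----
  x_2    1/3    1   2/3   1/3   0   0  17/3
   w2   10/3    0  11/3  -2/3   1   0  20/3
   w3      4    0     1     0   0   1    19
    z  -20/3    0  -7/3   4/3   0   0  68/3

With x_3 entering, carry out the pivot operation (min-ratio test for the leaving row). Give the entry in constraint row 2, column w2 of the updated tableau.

3/11

Ratio test on column x_3 — row 1: (17/3)/(2/3) = 17/2; row 2: (20/3)/(11/3) = 20/11; row 3: 19/1 = 19. Minimum is 20/11 at row 2 (w2 leaves); pivot element 11/3.
Divide row 2 by 11/3; eliminate column x_3 from the other rows.
In the new row 2, the w2 entry is the old entry divided by the pivot: 1/(11/3) = 3/11.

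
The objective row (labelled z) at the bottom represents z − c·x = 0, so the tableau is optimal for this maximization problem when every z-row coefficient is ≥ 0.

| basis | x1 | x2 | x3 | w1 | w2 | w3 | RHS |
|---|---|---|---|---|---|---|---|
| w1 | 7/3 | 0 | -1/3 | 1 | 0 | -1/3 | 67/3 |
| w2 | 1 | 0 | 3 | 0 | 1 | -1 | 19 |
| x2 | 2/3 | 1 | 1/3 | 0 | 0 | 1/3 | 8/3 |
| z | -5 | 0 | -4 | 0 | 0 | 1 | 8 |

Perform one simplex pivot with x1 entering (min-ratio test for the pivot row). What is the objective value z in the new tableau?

Ratio test on column x1 — row 1: (67/3)/(7/3) = 67/7; row 2: 19/1 = 19; row 3: (8/3)/(2/3) = 4. Minimum is 4 at row 3 (x2 leaves); pivot element 2/3.
Pivot on row 3; the z-row RHS becomes 8 − (-5)·4 = 28.

28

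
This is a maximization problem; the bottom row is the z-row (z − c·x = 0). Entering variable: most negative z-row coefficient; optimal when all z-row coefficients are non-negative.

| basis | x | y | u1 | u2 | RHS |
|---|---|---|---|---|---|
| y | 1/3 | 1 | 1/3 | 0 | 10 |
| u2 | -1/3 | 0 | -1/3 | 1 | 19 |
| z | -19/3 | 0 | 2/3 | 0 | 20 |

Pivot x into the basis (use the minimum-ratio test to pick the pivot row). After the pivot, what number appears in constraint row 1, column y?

Ratio test on column x — row 1: 10/(1/3) = 30; row 2: entry -1/3 ≤ 0. Minimum is 30 at row 1 (y leaves); pivot element 1/3.
Divide row 1 by 1/3; eliminate column x from the other rows.
In the new row 1, the y entry is the old entry divided by the pivot: 1/(1/3) = 3.

3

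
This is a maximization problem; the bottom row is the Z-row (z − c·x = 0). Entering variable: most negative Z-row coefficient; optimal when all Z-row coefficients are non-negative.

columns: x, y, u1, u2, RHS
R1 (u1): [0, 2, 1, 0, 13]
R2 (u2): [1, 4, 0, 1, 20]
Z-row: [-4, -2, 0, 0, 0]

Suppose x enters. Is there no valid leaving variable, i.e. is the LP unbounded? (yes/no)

no

Column x has positive entries in row(s) 2, so the ratio test bounds it — not unbounded.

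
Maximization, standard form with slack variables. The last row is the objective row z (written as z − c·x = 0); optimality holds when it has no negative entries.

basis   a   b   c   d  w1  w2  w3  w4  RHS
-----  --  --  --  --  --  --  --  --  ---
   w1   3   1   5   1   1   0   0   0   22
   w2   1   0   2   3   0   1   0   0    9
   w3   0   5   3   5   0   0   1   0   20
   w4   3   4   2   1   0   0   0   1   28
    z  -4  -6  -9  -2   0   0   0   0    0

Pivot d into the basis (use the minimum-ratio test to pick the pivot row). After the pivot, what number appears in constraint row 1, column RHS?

Ratio test on column d — row 1: 22/1 = 22; row 2: 9/3 = 3; row 3: 20/5 = 4; row 4: 28/1 = 28. Minimum is 3 at row 2 (w2 leaves); pivot element 3.
Divide row 2 by 3; eliminate column d from the other rows.
Row 1 update in column RHS: 22 − 1·3 = 19.

19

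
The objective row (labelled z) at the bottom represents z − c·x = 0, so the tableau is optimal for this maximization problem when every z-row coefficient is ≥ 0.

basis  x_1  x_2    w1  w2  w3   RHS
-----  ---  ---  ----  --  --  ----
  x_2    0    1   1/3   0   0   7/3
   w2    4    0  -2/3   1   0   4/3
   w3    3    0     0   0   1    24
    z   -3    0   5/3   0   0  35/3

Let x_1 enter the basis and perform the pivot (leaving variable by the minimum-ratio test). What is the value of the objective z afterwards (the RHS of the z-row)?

38/3

Ratio test on column x_1 — row 1: entry 0 ≤ 0; row 2: (4/3)/4 = 1/3; row 3: 24/3 = 8. Minimum is 1/3 at row 2 (w2 leaves); pivot element 4.
Pivot on row 2; the z-row RHS becomes 35/3 − (-3)·(1/3) = 38/3.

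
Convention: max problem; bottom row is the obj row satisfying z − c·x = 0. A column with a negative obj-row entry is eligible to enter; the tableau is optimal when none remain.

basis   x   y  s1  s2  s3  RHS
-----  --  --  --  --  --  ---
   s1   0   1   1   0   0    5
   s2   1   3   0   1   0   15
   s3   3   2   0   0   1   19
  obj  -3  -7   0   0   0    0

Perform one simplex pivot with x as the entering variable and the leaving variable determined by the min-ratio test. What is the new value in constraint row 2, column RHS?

26/3

Ratio test on column x — row 1: entry 0 ≤ 0; row 2: 15/1 = 15; row 3: 19/3 = 19/3. Minimum is 19/3 at row 3 (s3 leaves); pivot element 3.
Divide row 3 by 3; eliminate column x from the other rows.
Row 2 update in column RHS: 15 − 1·(19/3) = 26/3.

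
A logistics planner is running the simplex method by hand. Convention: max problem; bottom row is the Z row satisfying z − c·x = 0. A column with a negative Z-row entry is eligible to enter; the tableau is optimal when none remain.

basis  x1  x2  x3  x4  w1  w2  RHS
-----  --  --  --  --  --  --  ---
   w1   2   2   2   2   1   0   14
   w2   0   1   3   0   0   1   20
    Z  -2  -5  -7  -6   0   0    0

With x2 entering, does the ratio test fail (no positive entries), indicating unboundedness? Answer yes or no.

no

Column x2 has positive entries in row(s) 1, 2, so the ratio test bounds it — not unbounded.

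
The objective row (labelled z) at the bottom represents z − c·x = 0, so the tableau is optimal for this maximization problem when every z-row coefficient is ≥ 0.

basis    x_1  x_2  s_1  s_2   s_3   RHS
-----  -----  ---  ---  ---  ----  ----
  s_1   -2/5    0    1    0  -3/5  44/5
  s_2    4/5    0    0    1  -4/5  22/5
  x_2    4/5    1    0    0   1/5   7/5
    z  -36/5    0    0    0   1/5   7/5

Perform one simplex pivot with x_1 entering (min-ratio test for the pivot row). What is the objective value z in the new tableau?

Ratio test on column x_1 — row 1: entry -2/5 ≤ 0; row 2: (22/5)/(4/5) = 11/2; row 3: (7/5)/(4/5) = 7/4. Minimum is 7/4 at row 3 (x_2 leaves); pivot element 4/5.
Pivot on row 3; the z-row RHS becomes 7/5 − (-36/5)·(7/4) = 14.

14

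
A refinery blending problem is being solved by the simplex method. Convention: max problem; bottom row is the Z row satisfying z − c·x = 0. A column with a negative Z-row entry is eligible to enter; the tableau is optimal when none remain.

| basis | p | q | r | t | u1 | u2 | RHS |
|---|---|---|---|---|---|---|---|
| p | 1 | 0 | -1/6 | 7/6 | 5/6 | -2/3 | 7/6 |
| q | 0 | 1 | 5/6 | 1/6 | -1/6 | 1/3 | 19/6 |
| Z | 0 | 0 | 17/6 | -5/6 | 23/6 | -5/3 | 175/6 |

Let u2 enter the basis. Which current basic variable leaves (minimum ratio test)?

Column u2 entries and ratios — p: -2/3 ≤ 0, skip; q: (19/6)/(1/3) = 19/2.
Smallest ratio is 19/2 in the row of q, so q leaves.

q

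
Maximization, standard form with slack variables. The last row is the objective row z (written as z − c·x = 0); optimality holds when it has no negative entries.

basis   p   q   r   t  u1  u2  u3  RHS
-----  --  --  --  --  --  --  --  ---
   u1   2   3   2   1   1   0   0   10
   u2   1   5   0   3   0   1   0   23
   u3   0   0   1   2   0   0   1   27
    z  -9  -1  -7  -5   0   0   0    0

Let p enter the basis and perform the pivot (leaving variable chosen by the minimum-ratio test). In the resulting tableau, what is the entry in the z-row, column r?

2

Ratio test on column p — row 1: 10/2 = 5; row 2: 23/1 = 23; row 3: entry 0 ≤ 0. Minimum is 5 at row 1 (u1 leaves); pivot element 2.
Divide row 1 by 2; eliminate column p from the other rows.
z-row update in column r: -7 − (-9)·1 = 2.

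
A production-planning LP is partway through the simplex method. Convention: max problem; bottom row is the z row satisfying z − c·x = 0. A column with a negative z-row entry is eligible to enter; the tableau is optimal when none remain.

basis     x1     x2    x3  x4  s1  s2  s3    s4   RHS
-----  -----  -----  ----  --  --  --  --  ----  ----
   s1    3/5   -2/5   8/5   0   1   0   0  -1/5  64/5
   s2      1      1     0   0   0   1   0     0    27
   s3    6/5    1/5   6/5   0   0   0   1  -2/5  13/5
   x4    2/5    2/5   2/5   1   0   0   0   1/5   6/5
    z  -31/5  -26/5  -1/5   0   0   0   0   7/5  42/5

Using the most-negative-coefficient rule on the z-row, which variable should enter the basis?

x1

Negative z-row entries: x1: -31/5, x2: -26/5, x3: -1/5.
The most negative is -31/5 in column x1, so x1 enters.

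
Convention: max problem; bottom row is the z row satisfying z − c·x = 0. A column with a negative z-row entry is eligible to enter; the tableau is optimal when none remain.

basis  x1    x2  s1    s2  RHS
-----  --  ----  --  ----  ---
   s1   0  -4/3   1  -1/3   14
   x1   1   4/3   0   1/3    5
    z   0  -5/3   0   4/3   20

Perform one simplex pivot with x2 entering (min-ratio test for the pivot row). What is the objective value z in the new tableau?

Ratio test on column x2 — row 1: entry -4/3 ≤ 0; row 2: 5/(4/3) = 15/4. Minimum is 15/4 at row 2 (x1 leaves); pivot element 4/3.
Pivot on row 2; the z-row RHS becomes 20 − (-5/3)·(15/4) = 105/4.

105/4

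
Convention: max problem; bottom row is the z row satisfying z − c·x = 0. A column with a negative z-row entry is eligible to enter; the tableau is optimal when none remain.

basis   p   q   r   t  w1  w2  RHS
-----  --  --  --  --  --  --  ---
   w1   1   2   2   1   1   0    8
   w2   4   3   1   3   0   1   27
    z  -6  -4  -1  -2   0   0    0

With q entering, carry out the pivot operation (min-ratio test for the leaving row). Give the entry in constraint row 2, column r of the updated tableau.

Ratio test on column q — row 1: 8/2 = 4; row 2: 27/3 = 9. Minimum is 4 at row 1 (w1 leaves); pivot element 2.
Divide row 1 by 2; eliminate column q from the other rows.
Row 2 update in column r: 1 − 3·1 = -2.

-2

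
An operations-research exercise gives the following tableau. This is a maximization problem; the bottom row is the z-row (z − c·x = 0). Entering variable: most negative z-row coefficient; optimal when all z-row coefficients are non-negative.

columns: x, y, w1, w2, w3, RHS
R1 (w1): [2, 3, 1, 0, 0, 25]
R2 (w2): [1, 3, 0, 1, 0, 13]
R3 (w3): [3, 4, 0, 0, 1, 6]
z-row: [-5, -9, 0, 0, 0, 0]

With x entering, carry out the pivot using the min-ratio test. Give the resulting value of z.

Ratio test on column x — row 1: 25/2 = 25/2; row 2: 13/1 = 13; row 3: 6/3 = 2. Minimum is 2 at row 3 (w3 leaves); pivot element 3.
Pivot on row 3; the z-row RHS becomes 0 − (-5)·2 = 10.

10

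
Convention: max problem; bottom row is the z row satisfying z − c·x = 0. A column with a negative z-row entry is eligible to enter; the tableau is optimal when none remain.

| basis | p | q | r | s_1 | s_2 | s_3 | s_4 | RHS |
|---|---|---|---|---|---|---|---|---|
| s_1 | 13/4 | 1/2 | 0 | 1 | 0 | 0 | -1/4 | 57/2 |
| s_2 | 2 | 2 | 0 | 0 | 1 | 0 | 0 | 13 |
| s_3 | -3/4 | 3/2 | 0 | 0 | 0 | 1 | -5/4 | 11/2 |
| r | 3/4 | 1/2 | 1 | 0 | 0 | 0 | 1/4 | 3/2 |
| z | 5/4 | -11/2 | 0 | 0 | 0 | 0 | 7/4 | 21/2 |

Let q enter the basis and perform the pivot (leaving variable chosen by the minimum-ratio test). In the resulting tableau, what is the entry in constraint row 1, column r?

Ratio test on column q — row 1: (57/2)/(1/2) = 57; row 2: 13/2 = 13/2; row 3: (11/2)/(3/2) = 11/3; row 4: (3/2)/(1/2) = 3. Minimum is 3 at row 4 (r leaves); pivot element 1/2.
Divide row 4 by 1/2; eliminate column q from the other rows.
Row 1 update in column r: 0 − (1/2)·2 = -1.

-1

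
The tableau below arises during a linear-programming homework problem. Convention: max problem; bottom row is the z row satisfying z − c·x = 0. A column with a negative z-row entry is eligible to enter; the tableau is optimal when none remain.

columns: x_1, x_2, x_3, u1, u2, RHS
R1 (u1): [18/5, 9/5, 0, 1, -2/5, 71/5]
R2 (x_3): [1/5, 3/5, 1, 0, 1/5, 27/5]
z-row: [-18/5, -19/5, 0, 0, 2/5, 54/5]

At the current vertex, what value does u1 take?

u1 is basic (row 1); its value is the RHS of that row, 71/5.

71/5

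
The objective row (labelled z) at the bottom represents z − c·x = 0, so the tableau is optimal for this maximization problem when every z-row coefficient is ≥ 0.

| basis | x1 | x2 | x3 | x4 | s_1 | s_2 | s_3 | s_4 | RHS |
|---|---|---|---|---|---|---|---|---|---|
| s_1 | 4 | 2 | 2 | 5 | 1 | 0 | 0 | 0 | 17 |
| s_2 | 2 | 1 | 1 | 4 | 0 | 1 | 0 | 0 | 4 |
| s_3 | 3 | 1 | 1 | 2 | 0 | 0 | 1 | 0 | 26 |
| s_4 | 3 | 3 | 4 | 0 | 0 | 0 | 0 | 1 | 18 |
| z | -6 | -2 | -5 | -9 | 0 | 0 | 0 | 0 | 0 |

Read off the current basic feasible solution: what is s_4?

18

s_4 is basic (row 4); its value is the RHS of that row, 18.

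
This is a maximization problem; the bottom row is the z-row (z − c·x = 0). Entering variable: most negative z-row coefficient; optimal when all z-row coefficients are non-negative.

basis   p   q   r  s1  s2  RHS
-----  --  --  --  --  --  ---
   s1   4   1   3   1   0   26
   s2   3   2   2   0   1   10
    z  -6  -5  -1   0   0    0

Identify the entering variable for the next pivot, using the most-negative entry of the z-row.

p

Negative z-row entries: p: -6, q: -5, r: -1.
The most negative is -6 in column p, so p enters.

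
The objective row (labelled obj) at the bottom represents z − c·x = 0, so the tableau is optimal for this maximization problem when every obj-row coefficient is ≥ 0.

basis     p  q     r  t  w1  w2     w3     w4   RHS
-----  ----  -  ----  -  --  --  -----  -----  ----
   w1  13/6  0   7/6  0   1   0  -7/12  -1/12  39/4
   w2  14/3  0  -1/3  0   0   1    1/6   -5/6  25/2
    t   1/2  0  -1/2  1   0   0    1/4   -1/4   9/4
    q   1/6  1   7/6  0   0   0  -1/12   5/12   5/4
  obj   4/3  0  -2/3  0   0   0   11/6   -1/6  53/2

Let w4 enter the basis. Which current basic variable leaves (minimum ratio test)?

q

Column w4 entries and ratios — w1: -1/12 ≤ 0, skip; w2: -5/6 ≤ 0, skip; t: -1/4 ≤ 0, skip; q: (5/4)/(5/12) = 3.
Smallest ratio is 3 in the row of q, so q leaves.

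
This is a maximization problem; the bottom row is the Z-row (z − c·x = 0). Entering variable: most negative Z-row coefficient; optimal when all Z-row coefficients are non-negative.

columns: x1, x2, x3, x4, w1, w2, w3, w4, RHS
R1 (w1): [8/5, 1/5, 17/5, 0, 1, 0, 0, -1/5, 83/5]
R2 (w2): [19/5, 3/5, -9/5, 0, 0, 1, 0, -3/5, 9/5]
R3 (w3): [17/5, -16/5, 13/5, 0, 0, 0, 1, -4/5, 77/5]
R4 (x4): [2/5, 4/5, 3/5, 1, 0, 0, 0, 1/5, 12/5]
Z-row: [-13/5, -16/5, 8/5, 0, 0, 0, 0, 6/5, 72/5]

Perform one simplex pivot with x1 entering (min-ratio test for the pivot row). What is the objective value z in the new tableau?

297/19

Ratio test on column x1 — row 1: (83/5)/(8/5) = 83/8; row 2: (9/5)/(19/5) = 9/19; row 3: (77/5)/(17/5) = 77/17; row 4: (12/5)/(2/5) = 6. Minimum is 9/19 at row 2 (w2 leaves); pivot element 19/5.
Pivot on row 2; the Z-row RHS becomes 72/5 − (-13/5)·(9/19) = 297/19.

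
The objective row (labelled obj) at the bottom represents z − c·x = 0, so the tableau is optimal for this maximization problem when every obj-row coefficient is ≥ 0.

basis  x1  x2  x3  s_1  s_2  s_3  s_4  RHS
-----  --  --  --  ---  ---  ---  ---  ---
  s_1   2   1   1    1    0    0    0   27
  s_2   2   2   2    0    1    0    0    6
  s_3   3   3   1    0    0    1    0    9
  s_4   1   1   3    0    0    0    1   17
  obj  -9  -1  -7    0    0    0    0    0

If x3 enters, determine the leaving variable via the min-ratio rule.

s_2

Column x3 entries and ratios — s_1: 27/1 = 27; s_2: 6/2 = 3; s_3: 9/1 = 9; s_4: 17/3 = 17/3.
Smallest ratio is 3 in the row of s_2, so s_2 leaves.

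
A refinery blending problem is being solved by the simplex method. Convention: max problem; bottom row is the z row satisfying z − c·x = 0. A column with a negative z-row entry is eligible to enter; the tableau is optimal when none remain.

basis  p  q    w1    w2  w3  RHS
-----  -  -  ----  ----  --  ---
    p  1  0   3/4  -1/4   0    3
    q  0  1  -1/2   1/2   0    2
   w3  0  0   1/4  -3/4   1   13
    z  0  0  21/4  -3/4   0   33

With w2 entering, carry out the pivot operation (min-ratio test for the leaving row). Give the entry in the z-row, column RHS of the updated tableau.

Ratio test on column w2 — row 1: entry -1/4 ≤ 0; row 2: 2/(1/2) = 4; row 3: entry -3/4 ≤ 0. Minimum is 4 at row 2 (q leaves); pivot element 1/2.
Divide row 2 by 1/2; eliminate column w2 from the other rows.
z-row update in column RHS: 33 − (-3/4)·4 = 36.

36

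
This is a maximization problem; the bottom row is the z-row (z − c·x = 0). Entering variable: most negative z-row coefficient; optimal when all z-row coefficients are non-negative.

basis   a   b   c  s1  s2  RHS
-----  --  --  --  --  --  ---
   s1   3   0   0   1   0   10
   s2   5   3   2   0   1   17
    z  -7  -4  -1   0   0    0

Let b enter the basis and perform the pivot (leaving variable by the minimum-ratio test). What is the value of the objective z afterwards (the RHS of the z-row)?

68/3

Ratio test on column b — row 1: entry 0 ≤ 0; row 2: 17/3 = 17/3. Minimum is 17/3 at row 2 (s2 leaves); pivot element 3.
Pivot on row 2; the z-row RHS becomes 0 − (-4)·(17/3) = 68/3.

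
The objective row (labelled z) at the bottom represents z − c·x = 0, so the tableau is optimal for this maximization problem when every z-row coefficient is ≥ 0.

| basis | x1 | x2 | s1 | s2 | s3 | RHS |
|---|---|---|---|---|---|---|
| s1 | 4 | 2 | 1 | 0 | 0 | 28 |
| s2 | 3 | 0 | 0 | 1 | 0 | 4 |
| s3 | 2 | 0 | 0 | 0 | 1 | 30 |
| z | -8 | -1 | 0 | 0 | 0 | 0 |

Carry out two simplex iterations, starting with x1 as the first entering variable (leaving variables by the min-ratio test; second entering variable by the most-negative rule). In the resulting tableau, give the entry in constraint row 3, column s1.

Ratio test on column x1 — row 1: 28/4 = 7; row 2: 4/3 = 4/3; row 3: 30/2 = 15. Minimum is 4/3 at row 2 (s2 leaves); pivot element 3.
Divide row 2 by 3; eliminate column x1 from the other rows.
Second iteration: most negative z-row entry is -1 in column x2, so x2 enters.
Ratio test on column x2 — row 1: (68/3)/2 = 34/3; row 2: entry 0 ≤ 0; row 3: entry 0 ≤ 0. Minimum is 34/3 at row 1 (s1 leaves); pivot element 2.
Divide row 1 by 2; eliminate column x2 from the other rows.
After both pivots, the entry at constraint row 3, column s1 is 0.

0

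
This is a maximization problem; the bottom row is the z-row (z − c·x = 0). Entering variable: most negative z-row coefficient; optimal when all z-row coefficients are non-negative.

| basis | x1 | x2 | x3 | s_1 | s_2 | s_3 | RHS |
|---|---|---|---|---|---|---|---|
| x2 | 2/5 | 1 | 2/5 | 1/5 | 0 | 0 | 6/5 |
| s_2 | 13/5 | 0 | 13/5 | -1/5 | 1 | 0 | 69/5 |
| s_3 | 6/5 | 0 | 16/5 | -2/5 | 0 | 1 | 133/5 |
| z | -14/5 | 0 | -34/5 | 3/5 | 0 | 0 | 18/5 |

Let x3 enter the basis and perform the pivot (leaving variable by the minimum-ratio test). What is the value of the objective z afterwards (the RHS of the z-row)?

24

Ratio test on column x3 — row 1: (6/5)/(2/5) = 3; row 2: (69/5)/(13/5) = 69/13; row 3: (133/5)/(16/5) = 133/16. Minimum is 3 at row 1 (x2 leaves); pivot element 2/5.
Pivot on row 1; the z-row RHS becomes 18/5 − (-34/5)·3 = 24.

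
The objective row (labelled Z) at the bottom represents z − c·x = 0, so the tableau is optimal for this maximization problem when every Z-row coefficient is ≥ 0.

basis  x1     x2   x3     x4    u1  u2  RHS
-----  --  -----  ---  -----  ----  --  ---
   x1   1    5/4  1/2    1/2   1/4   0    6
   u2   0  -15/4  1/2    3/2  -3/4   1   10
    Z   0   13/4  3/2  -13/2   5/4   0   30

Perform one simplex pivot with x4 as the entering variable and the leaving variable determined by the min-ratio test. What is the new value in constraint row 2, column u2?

Ratio test on column x4 — row 1: 6/(1/2) = 12; row 2: 10/(3/2) = 20/3. Minimum is 20/3 at row 2 (u2 leaves); pivot element 3/2.
Divide row 2 by 3/2; eliminate column x4 from the other rows.
In the new row 2, the u2 entry is the old entry divided by the pivot: 1/(3/2) = 2/3.

2/3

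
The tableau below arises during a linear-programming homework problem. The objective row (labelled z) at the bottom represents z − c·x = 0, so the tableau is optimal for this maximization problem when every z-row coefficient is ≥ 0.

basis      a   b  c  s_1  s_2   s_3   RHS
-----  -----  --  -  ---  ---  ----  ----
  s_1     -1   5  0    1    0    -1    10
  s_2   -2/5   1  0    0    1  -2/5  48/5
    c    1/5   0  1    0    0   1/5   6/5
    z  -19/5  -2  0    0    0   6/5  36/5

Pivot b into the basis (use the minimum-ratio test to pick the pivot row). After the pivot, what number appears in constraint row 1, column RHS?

Ratio test on column b — row 1: 10/5 = 2; row 2: (48/5)/1 = 48/5; row 3: entry 0 ≤ 0. Minimum is 2 at row 1 (s_1 leaves); pivot element 5.
Divide row 1 by 5; eliminate column b from the other rows.
In the new row 1, the RHS entry is the old entry divided by the pivot: 10/5 = 2.

2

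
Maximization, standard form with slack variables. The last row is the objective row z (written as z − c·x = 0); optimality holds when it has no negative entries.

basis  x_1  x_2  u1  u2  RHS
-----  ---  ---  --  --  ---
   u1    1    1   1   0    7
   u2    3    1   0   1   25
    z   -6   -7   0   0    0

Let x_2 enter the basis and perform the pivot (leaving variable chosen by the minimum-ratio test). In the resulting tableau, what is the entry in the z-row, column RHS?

49

Ratio test on column x_2 — row 1: 7/1 = 7; row 2: 25/1 = 25. Minimum is 7 at row 1 (u1 leaves); pivot element 1.
Divide row 1 by 1; eliminate column x_2 from the other rows.
z-row update in column RHS: 0 − (-7)·7 = 49.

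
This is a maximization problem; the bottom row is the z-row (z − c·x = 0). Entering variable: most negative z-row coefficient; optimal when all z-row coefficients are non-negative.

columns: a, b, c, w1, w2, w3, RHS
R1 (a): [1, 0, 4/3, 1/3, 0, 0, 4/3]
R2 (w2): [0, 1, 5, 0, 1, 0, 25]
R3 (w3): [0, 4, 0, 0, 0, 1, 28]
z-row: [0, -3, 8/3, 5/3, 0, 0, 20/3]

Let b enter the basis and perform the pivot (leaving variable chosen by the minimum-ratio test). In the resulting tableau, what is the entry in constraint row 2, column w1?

0

Ratio test on column b — row 1: entry 0 ≤ 0; row 2: 25/1 = 25; row 3: 28/4 = 7. Minimum is 7 at row 3 (w3 leaves); pivot element 4.
Divide row 3 by 4; eliminate column b from the other rows.
Row 2 update in column w1: 0 − 1·0 = 0.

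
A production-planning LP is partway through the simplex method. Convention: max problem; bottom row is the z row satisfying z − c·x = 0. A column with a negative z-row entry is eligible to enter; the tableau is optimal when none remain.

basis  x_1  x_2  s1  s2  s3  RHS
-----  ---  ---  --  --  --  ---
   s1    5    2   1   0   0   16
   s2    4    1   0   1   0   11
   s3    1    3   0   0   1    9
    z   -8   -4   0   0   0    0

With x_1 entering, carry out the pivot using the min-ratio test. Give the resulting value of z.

Ratio test on column x_1 — row 1: 16/5 = 16/5; row 2: 11/4 = 11/4; row 3: 9/1 = 9. Minimum is 11/4 at row 2 (s2 leaves); pivot element 4.
Pivot on row 2; the z-row RHS becomes 0 − (-8)·(11/4) = 22.

22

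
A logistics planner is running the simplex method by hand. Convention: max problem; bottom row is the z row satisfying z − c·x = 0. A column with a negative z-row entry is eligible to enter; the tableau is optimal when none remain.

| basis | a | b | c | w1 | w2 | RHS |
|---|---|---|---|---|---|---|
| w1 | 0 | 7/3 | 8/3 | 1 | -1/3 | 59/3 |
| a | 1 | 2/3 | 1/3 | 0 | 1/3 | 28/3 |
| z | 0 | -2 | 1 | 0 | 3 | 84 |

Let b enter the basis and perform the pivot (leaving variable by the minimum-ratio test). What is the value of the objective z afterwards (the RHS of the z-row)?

706/7

Ratio test on column b — row 1: (59/3)/(7/3) = 59/7; row 2: (28/3)/(2/3) = 14. Minimum is 59/7 at row 1 (w1 leaves); pivot element 7/3.
Pivot on row 1; the z-row RHS becomes 84 − (-2)·(59/7) = 706/7.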